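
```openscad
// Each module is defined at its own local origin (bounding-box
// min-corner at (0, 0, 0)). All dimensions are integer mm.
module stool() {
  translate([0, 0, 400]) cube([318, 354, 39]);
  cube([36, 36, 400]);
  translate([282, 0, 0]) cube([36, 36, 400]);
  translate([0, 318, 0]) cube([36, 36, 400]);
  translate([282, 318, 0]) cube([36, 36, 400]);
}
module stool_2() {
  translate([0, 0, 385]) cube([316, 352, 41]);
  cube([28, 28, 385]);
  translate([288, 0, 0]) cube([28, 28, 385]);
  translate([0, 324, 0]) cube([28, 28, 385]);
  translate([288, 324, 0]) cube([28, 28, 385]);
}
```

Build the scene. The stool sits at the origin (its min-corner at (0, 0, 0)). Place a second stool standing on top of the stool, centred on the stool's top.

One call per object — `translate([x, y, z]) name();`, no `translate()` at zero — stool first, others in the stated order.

stool();
translate([1, 1, 439]) stool_2();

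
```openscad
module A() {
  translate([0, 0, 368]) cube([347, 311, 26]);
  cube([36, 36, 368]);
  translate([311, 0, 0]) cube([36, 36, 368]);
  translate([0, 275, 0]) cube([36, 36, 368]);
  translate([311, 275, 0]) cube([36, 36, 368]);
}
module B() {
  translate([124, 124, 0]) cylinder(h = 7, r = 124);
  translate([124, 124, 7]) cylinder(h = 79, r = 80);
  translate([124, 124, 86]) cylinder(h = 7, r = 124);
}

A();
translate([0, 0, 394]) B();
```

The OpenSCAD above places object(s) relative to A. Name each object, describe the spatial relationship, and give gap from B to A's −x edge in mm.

A is a stool. B is a spool. The spool is on top of the stool. The gap from the spool to the stool's −x edge is 0 mm.

The spool's min-x is at 0; the stool's min-x is 0; gap = 0 mm.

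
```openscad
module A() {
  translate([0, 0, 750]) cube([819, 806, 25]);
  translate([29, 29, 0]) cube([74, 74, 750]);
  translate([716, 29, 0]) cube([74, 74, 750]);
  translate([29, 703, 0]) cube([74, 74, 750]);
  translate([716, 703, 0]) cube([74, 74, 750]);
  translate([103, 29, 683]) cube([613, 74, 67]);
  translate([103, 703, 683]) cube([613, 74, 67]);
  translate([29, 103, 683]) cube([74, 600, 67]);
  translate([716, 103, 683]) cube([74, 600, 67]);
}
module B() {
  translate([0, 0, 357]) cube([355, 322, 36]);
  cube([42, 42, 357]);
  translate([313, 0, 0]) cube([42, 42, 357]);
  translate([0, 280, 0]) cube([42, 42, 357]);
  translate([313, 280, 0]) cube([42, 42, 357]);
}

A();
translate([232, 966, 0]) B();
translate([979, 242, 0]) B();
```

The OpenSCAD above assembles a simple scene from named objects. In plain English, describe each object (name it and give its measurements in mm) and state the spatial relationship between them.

A is a rectangular dining table. The top is 819×806×25 mm with its upper surface at z = 775 mm. It stands on four 74×74 mm square legs, each inset 29 mm from the nearest pair of top edges, running from the floor to the underside of the top. Four apron rails, 74 mm thick and 67 mm tall, run between adjacent legs with their top edges flush with the underside of the top and their outer faces flush with the legs' outer faces.

B is a four-legged stool. The seat is 355×322 mm, 36 mm thick, top at z = 393 mm. It stands on four square legs, each 42×42 mm in cross-section, from z = 0 to the seat underside, each flush with a corner of the seat.

Two stools sit around the table at the +y, +x sides.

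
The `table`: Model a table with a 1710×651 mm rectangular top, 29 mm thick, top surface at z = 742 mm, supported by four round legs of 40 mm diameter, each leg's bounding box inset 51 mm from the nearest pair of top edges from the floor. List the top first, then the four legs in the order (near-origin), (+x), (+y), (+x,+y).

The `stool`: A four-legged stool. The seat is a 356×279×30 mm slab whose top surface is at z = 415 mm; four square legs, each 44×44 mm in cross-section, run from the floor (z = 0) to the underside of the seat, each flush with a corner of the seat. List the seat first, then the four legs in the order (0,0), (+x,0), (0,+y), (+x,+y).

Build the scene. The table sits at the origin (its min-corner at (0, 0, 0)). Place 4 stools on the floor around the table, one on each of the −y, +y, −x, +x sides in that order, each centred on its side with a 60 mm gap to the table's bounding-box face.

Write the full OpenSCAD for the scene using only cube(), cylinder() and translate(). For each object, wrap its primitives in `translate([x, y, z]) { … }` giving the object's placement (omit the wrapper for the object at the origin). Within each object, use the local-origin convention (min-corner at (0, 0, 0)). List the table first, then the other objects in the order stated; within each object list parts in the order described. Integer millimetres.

translate([0, 0, 713]) cube([1710, 651, 29]);
translate([71, 71, 0]) cylinder(h = 713, r = 20);
translate([1639, 71, 0]) cylinder(h = 713, r = 20);
translate([71, 580, 0]) cylinder(h = 713, r = 20);
translate([1639, 580, 0]) cylinder(h = 713, r = 20);
translate([677, -339, 0]) {
  translate([0, 0, 385]) cube([356, 279, 30]);
  cube([44, 44, 385]);
  translate([312, 0, 0]) cube([44, 44, 385]);
  translate([0, 235, 0]) cube([44, 44, 385]);
  translate([312, 235, 0]) cube([44, 44, 385]);
}
translate([677, 711, 0]) {
  translate([0, 0, 385]) cube([356, 279, 30]);
  cube([44, 44, 385]);
  translate([312, 0, 0]) cube([44, 44, 385]);
  translate([0, 235, 0]) cube([44, 44, 385]);
  translate([312, 235, 0]) cube([44, 44, 385]);
}
translate([-416, 186, 0]) {
  translate([0, 0, 385]) cube([356, 279, 30]);
  cube([44, 44, 385]);
  translate([312, 0, 0]) cube([44, 44, 385]);
  translate([0, 235, 0]) cube([44, 44, 385]);
  translate([312, 235, 0]) cube([44, 44, 385]);
}
translate([1770, 186, 0]) {
  translate([0, 0, 385]) cube([356, 279, 30]);
  cube([44, 44, 385]);
  translate([312, 0, 0]) cube([44, 44, 385]);
  translate([0, 235, 0]) cube([44, 44, 385]);
  translate([312, 235, 0]) cube([44, 44, 385]);
}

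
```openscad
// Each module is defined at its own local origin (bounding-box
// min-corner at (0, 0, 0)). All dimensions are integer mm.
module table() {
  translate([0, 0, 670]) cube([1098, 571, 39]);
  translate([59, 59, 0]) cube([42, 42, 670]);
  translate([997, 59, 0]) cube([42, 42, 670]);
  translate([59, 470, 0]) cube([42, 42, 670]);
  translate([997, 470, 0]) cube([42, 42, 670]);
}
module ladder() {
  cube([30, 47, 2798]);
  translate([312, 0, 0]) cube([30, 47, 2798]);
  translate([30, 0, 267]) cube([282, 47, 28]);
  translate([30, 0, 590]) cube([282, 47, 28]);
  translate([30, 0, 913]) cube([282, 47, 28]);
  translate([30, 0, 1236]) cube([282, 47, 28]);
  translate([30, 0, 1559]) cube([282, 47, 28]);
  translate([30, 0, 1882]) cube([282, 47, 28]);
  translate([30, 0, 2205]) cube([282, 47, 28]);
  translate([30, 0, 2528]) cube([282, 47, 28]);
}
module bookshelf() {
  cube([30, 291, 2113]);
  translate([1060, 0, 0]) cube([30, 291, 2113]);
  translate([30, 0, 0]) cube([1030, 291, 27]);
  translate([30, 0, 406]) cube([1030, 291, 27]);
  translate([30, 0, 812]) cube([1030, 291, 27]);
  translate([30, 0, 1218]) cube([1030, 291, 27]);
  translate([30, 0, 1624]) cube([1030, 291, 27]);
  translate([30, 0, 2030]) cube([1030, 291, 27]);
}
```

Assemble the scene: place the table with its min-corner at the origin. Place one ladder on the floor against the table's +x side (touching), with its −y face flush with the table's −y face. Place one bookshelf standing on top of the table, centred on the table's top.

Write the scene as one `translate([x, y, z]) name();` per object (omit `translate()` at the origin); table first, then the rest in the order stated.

table();
translate([1098, 0, 0]) ladder();
translate([4, 140, 709]) bookshelf();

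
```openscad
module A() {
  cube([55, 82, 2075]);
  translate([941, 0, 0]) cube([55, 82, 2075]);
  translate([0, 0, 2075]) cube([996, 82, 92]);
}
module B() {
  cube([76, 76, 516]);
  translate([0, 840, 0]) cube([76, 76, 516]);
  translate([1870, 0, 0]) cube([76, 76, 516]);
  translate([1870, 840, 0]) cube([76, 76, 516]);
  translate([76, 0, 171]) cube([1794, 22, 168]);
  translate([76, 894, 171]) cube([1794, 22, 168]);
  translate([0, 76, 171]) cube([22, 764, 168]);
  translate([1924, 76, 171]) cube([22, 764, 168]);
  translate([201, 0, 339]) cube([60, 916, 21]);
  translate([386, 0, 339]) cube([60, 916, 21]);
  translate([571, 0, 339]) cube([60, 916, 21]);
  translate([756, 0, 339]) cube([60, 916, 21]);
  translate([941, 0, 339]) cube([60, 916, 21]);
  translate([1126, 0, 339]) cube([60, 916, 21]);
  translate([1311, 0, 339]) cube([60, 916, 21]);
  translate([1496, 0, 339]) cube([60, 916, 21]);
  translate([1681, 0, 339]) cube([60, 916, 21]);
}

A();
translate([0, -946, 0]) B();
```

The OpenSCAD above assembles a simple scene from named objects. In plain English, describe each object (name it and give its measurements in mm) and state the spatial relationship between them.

A is a rectangular door frame: two vertical jambs of 55×82 mm section, 2075 mm tall, with a clear opening 886 mm wide between their inner faces. A header 92 mm tall and 82 mm deep lies on top of the jambs and spans the full outside width.

B is a bed frame 1946 mm long (x) by 916 mm wide (y). Four 76×76 mm corner posts, 516 mm tall, at the corners of the footprint. Four rails of 22 mm thickness and 168 mm height run between adjacent posts with their undersides at z = 171 mm, their outer faces flush with the outside of the frame (the two x-running rails run between the posts' inner faces; the two y-running rails run between the posts' inner faces). 9 slats, each 60 mm wide (x) and 21 mm thick, lie across the top of the two x-running rails, running the full 916 mm width of the frame in y; the slats are evenly spaced along x between the inner faces of the end posts with equal gaps (rounded down to the nearest mm) at the −x end and between each pair — any rounding remainder accumulates at the +x end.

The bed frame is on the floor beside the door frame on its −y side.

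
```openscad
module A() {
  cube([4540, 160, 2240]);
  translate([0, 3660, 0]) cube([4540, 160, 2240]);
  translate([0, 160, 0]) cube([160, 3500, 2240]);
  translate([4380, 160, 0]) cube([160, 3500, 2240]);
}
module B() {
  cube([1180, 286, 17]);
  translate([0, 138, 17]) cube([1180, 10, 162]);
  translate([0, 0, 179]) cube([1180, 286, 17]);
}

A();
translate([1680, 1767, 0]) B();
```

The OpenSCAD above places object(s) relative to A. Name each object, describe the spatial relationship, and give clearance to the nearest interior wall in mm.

Clearances: x = 1520, y = 1607; minimum 1520 mm.

A is a house frame. B is an I-beam. The I-beam sits inside the house frame, centred. The clearance to the nearest interior wall is 1520 mm.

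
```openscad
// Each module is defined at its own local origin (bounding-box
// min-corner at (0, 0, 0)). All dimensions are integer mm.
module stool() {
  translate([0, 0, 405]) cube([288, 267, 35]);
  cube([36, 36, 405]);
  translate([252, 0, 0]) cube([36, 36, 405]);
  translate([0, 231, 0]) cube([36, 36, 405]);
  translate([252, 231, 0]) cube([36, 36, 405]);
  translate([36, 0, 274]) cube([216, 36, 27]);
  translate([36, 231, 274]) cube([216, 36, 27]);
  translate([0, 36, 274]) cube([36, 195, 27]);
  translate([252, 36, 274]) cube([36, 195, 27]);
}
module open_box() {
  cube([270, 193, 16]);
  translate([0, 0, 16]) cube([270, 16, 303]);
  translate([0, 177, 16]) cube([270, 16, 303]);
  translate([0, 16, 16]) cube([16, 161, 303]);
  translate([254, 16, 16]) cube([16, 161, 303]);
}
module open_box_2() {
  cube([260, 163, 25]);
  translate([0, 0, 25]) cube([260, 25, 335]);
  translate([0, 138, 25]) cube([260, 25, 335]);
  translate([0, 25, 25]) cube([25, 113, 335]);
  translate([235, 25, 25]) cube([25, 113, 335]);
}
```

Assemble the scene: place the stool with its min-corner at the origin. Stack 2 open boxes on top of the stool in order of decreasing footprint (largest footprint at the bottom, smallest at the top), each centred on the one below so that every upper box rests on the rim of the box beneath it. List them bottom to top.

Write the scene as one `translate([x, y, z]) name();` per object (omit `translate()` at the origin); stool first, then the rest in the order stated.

stool();
translate([9, 37, 440]) open_box();
translate([14, 52, 759]) open_box_2();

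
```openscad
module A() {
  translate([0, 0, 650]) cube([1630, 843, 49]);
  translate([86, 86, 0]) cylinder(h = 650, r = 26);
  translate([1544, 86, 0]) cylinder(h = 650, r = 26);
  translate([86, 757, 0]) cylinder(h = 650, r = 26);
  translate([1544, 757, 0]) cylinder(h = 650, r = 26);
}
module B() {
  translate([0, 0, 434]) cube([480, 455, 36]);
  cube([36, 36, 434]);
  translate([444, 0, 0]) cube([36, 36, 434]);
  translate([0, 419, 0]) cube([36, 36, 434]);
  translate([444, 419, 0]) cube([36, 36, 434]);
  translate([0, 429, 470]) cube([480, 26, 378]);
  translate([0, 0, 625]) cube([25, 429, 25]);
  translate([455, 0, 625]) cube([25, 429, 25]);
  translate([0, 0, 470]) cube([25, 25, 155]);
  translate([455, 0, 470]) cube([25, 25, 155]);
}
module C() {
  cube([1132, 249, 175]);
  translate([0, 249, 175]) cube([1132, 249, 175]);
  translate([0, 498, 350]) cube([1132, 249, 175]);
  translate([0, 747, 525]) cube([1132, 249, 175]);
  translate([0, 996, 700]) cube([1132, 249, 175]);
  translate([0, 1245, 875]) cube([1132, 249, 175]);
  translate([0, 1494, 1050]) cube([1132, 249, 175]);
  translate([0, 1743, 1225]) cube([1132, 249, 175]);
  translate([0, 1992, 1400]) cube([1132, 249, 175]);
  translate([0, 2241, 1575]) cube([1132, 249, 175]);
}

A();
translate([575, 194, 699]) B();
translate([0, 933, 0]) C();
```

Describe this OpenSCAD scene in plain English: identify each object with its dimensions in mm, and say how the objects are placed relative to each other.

A is a table with a 1630×843 mm rectangular top, 49 mm thick, top surface at z = 699 mm, supported by four round legs of 52 mm diameter, each leg's bounding box inset 60 mm from the nearest pair of top edges, running from the floor.

B is a chair: 480×455 mm seat, 36 mm thick, top at z = 470 mm, on four 36 mm square corner legs flush with the seat edges. A 26 mm thick backrest slab spans the full seat width, extending 378 mm above the seat top, its back face flush with the seat's +y edge. Two armrests of 25×25 mm section run along each side from the seat's front edge to the front of the backrest, top faces 180 mm above the seat top and outer faces flush with the seat's x-edges; a 25×25 mm post under the front of each armrest stands on the seat at the front corner.

C is a straight staircase of 10 solid steps. Each step is 1132 mm wide (x), 249 mm deep (y, the going) and 175 mm tall (the rise). The first step rests on the floor; each subsequent step sits one going further in +y and one rise higher in +z, directly behind and above the previous step with no overlap.

The chair is on top of the table, centred. The staircase is on the floor beside the table on its +y side.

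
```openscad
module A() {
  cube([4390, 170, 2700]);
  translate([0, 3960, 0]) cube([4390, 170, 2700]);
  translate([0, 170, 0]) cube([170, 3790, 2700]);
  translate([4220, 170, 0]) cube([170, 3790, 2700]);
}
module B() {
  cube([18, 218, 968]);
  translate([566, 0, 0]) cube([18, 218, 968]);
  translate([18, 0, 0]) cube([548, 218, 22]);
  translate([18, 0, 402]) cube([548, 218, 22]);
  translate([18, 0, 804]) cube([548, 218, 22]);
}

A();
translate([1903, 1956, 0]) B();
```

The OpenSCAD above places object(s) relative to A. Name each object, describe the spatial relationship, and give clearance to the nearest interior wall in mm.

A is a house frame. B is a bookshelf. The bookshelf sits inside the house frame, centred. The clearance to the nearest interior wall is 1733 mm.

Clearances: x = 1733, y = 1786; minimum 1733 mm.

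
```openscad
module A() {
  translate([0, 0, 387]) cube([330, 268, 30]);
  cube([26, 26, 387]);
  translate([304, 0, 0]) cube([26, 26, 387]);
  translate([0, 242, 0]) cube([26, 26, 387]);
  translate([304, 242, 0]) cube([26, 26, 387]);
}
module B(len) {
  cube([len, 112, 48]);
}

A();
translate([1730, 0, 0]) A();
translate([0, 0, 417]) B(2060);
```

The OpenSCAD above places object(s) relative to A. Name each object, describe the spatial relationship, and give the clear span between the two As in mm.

A is a stool. B is a beam. A beam spans the tops of two stools. The clear span between the two stools is 1400 mm.

Second stool starts at x = 1730; first ends at x = 330; clear span = 1730 − 330 = 1400 mm.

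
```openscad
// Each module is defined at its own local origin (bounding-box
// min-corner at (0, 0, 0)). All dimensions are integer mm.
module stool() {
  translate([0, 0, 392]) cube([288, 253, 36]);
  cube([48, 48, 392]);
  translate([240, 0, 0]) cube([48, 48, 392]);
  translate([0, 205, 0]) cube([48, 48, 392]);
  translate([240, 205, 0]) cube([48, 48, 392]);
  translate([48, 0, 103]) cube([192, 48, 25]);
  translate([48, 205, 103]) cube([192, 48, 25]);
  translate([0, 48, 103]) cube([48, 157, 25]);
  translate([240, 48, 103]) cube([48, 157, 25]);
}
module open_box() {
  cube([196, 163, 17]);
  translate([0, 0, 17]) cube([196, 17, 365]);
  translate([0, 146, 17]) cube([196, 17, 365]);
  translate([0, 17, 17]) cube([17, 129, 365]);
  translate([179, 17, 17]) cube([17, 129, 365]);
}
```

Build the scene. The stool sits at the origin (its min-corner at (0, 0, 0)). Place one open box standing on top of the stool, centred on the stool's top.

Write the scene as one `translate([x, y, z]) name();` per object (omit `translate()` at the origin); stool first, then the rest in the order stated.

stool();
translate([46, 45, 428]) open_box();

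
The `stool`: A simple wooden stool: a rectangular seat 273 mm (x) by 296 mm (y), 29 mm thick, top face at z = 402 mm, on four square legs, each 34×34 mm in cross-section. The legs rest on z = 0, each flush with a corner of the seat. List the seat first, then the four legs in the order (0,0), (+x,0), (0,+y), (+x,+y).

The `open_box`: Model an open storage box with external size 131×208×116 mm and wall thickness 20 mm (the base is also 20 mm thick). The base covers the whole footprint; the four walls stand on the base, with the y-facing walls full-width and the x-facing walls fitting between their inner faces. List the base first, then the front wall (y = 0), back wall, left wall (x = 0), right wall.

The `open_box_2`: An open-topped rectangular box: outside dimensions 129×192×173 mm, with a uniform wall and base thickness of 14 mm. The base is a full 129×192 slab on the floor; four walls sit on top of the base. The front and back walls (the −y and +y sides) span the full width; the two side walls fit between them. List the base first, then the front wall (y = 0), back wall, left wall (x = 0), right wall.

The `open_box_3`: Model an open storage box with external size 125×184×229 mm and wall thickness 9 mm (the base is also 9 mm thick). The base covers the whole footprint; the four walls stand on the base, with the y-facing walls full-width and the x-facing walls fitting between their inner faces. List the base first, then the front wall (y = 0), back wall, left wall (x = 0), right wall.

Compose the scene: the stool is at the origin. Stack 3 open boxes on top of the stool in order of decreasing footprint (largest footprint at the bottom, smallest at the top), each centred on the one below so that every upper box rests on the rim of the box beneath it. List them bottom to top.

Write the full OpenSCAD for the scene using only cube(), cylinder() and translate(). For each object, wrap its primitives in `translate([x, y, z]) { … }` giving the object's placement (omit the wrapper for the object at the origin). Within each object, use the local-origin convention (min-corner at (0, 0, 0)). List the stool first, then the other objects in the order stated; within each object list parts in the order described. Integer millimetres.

translate([0, 0, 373]) cube([273, 296, 29]);
cube([34, 34, 373]);
translate([239, 0, 0]) cube([34, 34, 373]);
translate([0, 262, 0]) cube([34, 34, 373]);
translate([239, 262, 0]) cube([34, 34, 373]);
translate([71, 44, 402]) {
  cube([131, 208, 20]);
  translate([0, 0, 20]) cube([131, 20, 96]);
  translate([0, 188, 20]) cube([131, 20, 96]);
  translate([0, 20, 20]) cube([20, 168, 96]);
  translate([111, 20, 20]) cube([20, 168, 96]);
}
translate([72, 52, 518]) {
  cube([129, 192, 14]);
  translate([0, 0, 14]) cube([129, 14, 159]);
  translate([0, 178, 14]) cube([129, 14, 159]);
  translate([0, 14, 14]) cube([14, 164, 159]);
  translate([115, 14, 14]) cube([14, 164, 159]);
}
translate([74, 56, 691]) {
  cube([125, 184, 9]);
  translate([0, 0, 9]) cube([125, 9, 220]);
  translate([0, 175, 9]) cube([125, 9, 220]);
  translate([0, 9, 9]) cube([9, 166, 220]);
  translate([116, 9, 9]) cube([9, 166, 220]);
}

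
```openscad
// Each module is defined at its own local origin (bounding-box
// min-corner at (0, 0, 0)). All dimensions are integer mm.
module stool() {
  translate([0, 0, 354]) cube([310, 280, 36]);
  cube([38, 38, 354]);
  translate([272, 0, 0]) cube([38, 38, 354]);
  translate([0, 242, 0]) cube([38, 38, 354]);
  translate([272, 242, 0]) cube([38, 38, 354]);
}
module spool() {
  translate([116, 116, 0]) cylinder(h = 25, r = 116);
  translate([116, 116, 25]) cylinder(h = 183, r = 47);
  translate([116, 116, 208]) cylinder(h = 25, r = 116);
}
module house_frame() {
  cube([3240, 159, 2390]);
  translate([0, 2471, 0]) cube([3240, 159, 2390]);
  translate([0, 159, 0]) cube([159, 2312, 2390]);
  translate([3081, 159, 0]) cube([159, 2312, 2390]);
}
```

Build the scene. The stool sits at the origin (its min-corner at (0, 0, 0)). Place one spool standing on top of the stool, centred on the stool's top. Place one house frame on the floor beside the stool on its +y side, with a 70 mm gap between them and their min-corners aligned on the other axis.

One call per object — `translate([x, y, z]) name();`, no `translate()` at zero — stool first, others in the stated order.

stool();
translate([39, 24, 390]) spool();
translate([0, 350, 0]) house_frame();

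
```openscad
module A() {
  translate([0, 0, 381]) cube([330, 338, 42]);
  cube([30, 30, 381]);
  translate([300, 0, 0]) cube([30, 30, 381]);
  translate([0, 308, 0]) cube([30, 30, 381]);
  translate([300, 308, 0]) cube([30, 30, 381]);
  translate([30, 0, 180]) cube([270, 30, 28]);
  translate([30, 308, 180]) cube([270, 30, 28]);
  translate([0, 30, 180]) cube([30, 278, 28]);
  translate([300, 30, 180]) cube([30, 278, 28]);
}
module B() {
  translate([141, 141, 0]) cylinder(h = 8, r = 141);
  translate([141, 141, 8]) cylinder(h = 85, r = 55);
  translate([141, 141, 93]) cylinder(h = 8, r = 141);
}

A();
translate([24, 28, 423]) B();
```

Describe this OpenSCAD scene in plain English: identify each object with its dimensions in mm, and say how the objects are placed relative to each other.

A is a four-legged stool. The seat is 330×338 mm, 42 mm thick, top at z = 423 mm. It stands on four square legs, each 30×30 mm in cross-section, from z = 0 to the seat underside, each flush with a corner of the seat. Four stretchers, 30 mm wide and 28 mm tall, connect adjacent legs with their undersides at z = 180 mm, each running between the inner faces of the legs it joins and aligned with the legs' outer faces on the other axis.

B is a spool: two coaxial disc flanges of radius 141 mm and thickness 8 mm, joined by a core cylinder of radius 55 mm and height 85 mm. The lower flange rests on z = 0 and the three cylinders share a vertical axis.

The spool is on top of the stool, centred.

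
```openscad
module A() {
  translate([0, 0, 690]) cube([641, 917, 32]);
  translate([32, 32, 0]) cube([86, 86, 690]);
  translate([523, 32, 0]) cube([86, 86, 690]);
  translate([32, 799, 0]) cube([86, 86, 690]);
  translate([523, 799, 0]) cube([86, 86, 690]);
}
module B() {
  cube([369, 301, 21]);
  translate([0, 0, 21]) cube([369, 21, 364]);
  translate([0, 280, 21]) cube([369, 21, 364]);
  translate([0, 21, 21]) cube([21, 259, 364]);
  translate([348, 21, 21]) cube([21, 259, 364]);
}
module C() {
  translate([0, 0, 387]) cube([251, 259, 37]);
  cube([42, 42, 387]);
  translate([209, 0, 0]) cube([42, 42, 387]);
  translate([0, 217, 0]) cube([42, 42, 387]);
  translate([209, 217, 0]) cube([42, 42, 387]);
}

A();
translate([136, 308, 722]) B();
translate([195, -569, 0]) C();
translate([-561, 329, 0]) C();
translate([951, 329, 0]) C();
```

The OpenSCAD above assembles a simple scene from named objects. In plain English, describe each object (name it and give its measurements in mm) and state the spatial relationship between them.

A is a table with a 641×917 mm rectangular top, 32 mm thick, top surface at z = 722 mm, supported by four 86×86 mm square legs, each inset 32 mm from the nearest pair of top edges, running from the floor.

B is an open storage box with external size 369×301×385 mm and wall thickness 21 mm (the base is also 21 mm thick). The base covers the whole footprint; the four walls stand on the base, with the y-facing walls full-width and the x-facing walls fitting between their inner faces.

C is a four-legged stool. The seat is a 251×259×37 mm slab whose top surface is at z = 424 mm; four square legs, each 42×42 mm in cross-section, run from the floor (z = 0) to the underside of the seat, each flush with a corner of the seat.

The open box is on top of the table, centred. Three stools sit around the table at the −y, −x, +x sides.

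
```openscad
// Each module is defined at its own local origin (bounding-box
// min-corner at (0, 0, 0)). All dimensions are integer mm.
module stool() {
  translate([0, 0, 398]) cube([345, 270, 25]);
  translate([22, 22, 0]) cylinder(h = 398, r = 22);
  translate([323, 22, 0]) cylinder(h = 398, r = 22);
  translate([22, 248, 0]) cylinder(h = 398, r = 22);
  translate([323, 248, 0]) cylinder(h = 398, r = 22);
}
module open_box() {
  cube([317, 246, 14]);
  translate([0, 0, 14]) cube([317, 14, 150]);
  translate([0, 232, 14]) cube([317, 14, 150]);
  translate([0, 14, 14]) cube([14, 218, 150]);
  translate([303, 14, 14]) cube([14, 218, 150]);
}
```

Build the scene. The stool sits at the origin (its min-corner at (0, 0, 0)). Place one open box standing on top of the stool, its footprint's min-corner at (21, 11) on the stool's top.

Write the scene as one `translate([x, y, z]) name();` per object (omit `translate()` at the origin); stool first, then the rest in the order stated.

stool();
translate([21, 11, 423]) open_box();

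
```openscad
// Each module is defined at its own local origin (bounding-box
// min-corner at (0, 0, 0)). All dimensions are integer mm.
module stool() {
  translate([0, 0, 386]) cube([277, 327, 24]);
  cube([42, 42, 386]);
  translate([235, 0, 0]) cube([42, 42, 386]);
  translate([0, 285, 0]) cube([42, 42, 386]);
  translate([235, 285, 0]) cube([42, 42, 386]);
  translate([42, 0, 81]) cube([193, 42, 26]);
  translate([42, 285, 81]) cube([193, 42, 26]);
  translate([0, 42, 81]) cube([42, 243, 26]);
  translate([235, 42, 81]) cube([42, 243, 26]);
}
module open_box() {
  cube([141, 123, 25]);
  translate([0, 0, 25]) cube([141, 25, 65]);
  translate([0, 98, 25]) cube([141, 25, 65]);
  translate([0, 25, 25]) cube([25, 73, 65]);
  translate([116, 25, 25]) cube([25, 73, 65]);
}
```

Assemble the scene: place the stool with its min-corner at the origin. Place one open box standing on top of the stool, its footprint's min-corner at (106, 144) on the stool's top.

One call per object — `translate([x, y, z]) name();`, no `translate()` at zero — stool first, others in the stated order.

stool();
translate([106, 144, 410]) open_box();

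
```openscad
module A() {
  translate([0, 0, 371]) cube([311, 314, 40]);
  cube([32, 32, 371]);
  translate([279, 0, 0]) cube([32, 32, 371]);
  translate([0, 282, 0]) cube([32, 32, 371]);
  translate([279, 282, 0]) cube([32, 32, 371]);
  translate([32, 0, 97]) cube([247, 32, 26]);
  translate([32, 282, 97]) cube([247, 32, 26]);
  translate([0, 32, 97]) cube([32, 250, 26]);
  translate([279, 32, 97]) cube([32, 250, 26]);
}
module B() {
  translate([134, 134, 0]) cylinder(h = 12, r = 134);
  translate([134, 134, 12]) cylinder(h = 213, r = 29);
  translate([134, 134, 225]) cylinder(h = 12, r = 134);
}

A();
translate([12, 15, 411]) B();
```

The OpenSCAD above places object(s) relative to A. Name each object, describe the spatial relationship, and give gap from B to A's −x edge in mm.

A is a stool. B is a spool. The spool is on top of the stool. The gap from the spool to the stool's −x edge is 12 mm.

The spool's min-x is at 12; the stool's min-x is 0; gap = 12 mm.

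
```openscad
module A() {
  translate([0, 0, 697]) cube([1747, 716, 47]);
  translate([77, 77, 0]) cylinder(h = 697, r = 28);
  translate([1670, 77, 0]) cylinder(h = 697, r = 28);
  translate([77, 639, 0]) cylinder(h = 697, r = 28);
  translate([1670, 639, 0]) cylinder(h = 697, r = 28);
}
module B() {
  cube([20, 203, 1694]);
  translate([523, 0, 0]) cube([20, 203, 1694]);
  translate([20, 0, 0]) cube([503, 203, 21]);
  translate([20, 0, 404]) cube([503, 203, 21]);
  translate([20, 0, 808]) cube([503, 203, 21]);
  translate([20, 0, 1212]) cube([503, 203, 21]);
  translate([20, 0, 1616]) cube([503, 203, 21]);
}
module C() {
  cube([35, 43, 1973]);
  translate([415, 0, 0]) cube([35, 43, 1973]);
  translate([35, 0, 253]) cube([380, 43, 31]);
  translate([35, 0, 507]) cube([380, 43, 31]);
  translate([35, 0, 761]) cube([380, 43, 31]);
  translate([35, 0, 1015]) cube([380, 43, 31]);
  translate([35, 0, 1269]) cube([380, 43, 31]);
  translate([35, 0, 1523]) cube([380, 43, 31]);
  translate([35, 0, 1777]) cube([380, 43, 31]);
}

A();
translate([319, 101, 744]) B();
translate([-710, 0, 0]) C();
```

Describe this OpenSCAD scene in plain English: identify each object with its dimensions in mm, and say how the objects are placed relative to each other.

A is a rectangular dining table. The top is 1747×716×47 mm with its upper surface at z = 744 mm. It stands on four round legs of 56 mm diameter, each leg's bounding box inset 49 mm from the nearest pair of top edges, running from the floor to the underside of the top.

B is a bookshelf 543 mm wide overall, 203 mm deep and 1694 mm tall. The two sides are 20 mm thick vertical panels. 5 horizontal shelves of 21 mm thickness span between the inner faces of the sides; the lowest shelf sits on the floor and shelves are stacked with a clear vertical gap of 383 mm between each pair.

C is a straight ladder. Two 35×43 mm vertical rails, 1973 mm tall, stand 450 mm apart (outside-to-outside) with their front faces coplanar on the −y side. 7 rungs, each 43 mm deep and 31 mm tall, span between the inner faces of the rails, front faces flush with the rails. The lowest rung's underside is at z = 253 mm and rungs are spaced 254 mm apart (underside to underside).

The bookshelf is on top of the table. The ladder is on the floor beside the table on its −x side.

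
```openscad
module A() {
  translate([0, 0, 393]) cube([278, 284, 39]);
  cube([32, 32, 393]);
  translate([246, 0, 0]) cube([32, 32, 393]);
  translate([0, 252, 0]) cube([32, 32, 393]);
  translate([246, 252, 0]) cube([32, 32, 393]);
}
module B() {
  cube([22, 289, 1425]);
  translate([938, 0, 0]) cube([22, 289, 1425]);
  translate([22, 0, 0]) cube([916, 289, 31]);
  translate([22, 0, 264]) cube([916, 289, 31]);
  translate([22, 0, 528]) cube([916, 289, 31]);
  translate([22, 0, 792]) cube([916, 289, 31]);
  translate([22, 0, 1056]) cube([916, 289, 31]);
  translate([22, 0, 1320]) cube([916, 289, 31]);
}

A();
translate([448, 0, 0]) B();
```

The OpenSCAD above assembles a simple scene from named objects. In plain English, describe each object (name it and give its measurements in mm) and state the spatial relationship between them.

A is a four-legged stool. The seat is 278×284 mm, 39 mm thick, top at z = 432 mm. It stands on four square legs, each 32×32 mm in cross-section, from z = 0 to the seat underside, each flush with a corner of the seat.

B is an open bookshelf. Two side panels, each 22 mm thick, 289 mm deep and 1425 mm tall, stand 960 mm apart (outside-to-outside). Between them sit 6 shelves, each 31 mm thick and 289 mm deep, spanning the full gap between the sides. The bottom shelf rests on the floor (its underside at z = 0) and the clear gap between one shelf's top and the next shelf's underside is 233 mm.

The bookshelf is on the floor beside the stool on its +x side.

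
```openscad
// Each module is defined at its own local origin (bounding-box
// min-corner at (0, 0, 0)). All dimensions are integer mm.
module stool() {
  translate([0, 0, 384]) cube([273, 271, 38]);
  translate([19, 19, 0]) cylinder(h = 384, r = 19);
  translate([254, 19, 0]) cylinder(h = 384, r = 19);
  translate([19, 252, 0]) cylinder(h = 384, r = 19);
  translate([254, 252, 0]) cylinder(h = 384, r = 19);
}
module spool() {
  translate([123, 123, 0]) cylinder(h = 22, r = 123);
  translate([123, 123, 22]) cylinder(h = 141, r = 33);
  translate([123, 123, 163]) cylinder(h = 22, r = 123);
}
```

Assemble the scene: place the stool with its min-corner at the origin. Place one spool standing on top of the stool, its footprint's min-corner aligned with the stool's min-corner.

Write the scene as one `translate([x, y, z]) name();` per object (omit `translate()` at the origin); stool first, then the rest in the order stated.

stool();
translate([0, 0, 422]) spool();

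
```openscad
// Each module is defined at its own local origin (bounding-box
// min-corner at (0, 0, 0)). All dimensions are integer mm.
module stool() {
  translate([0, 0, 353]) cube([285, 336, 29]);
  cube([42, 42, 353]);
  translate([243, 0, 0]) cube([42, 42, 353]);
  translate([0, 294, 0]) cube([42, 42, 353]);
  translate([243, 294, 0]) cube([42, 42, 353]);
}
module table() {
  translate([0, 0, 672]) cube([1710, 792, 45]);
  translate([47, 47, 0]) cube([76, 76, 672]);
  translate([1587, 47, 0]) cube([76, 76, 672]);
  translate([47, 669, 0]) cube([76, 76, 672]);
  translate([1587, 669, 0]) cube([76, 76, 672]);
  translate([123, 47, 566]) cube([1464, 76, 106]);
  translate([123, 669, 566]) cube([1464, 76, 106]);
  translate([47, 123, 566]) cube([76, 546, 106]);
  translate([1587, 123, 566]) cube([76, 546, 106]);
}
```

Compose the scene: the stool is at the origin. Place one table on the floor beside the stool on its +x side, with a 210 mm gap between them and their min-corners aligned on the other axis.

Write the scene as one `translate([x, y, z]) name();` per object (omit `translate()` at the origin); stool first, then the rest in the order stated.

stool();
translate([495, 0, 0]) table();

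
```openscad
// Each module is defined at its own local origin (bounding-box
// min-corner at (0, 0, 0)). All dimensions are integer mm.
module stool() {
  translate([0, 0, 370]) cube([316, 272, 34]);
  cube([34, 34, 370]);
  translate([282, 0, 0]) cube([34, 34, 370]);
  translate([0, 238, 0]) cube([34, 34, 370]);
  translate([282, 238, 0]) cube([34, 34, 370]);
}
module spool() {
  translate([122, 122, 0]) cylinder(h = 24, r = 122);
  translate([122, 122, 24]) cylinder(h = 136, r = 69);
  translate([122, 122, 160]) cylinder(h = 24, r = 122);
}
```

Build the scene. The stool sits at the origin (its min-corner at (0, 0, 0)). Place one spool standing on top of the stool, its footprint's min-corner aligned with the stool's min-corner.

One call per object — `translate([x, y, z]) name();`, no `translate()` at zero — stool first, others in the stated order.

stool();
translate([0, 0, 404]) spool();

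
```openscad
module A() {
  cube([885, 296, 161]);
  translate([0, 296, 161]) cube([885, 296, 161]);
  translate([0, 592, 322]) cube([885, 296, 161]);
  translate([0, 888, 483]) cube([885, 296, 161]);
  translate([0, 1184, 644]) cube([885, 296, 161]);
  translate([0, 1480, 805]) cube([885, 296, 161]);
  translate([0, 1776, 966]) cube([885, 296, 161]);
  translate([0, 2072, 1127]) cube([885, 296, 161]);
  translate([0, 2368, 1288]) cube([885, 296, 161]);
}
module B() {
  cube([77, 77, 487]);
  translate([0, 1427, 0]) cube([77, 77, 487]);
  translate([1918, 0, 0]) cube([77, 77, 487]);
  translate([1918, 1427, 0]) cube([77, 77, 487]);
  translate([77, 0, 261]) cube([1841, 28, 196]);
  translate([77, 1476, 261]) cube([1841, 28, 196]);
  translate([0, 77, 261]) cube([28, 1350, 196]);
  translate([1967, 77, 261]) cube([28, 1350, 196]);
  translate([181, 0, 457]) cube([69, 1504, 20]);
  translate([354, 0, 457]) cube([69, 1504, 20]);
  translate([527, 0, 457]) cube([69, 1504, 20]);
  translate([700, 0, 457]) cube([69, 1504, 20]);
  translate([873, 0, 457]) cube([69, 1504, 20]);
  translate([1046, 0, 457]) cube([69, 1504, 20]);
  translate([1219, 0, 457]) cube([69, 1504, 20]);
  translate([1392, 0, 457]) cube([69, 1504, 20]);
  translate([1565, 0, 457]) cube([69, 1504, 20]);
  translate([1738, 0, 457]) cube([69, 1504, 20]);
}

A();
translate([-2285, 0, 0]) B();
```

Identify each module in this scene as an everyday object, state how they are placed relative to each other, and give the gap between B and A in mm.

The bed frame's nearest face is 290 mm from the staircase's −x face.

A is a staircase. B is a bed frame. The bed frame is on the floor beside the staircase on its −x side. The gap between the bed frame and the staircase is 290 mm.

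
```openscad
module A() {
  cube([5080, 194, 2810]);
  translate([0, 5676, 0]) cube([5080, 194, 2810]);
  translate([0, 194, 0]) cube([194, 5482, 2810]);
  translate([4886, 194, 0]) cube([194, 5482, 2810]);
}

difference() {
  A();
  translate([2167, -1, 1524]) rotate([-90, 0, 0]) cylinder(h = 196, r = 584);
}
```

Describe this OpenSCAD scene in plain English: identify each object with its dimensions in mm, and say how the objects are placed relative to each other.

A is a box-shaped house frame (walls only): outside footprint 5080×5870 mm, wall height 2810 mm, wall thickness 194 mm. The two y-facing walls run the full x-width; the two x-facing walls fit between the inner faces of the y-facing walls.

The house frame has a circular hole of radius 584 mm through its front wall, centred at (x = 2167, z = 1524).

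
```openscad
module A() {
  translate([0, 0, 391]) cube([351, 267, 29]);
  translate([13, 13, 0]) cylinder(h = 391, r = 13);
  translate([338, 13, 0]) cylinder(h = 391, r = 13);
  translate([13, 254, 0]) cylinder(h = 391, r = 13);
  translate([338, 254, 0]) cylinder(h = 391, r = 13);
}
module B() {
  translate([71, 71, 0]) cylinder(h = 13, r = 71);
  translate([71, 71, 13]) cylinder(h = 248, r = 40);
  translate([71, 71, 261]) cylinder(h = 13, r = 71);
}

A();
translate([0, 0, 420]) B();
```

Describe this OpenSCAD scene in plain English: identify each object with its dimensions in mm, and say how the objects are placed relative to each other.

A is a simple wooden stool: a rectangular seat 351 mm (x) by 267 mm (y), 29 mm thick, top face at z = 420 mm, on four round legs, each 26 mm in diameter. The legs rest on z = 0, each leg's axis is inset half a diameter from the nearest pair of seat edges (so the leg's bounding box is flush with the corner).

B is a spool: two coaxial disc flanges of radius 71 mm and thickness 13 mm, joined by a core cylinder of radius 40 mm and height 248 mm. The lower flange rests on z = 0 and the three cylinders share a vertical axis.

The spool is on top of the stool.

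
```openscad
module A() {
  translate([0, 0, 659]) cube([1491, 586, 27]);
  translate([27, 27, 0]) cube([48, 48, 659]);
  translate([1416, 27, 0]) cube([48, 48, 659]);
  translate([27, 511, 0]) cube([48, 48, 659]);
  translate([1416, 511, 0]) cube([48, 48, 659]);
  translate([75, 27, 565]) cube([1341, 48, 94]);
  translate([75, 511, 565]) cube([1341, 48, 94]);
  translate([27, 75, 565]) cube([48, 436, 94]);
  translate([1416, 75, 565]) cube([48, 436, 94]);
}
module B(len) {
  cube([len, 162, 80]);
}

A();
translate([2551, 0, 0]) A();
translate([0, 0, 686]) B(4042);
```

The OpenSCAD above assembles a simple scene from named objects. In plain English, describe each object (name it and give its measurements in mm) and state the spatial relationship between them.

A is a table: top 1491 mm (x) × 586 mm (y), 27 mm thick, upper face at z = 686 mm, on four 48×48 mm square legs, each inset 27 mm from the nearest pair of top edges, running from z = 0 to the bottom of the top. Four apron rails, 48 mm thick and 94 mm tall, run between adjacent legs with their top edges flush with the underside of the top and their outer faces flush with the legs' outer faces.

B is a rectangular beam 4042 mm long (x), 162 mm deep (y), 80 mm thick (z).

The beam spans the tops of two tables placed 1060 mm apart, resting at z = 686 mm.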